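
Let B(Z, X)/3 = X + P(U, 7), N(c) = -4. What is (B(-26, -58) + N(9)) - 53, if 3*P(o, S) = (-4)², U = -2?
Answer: -215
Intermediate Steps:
P(o, S) = 16/3 (P(o, S) = (⅓)*(-4)² = (⅓)*16 = 16/3)
B(Z, X) = 16 + 3*X (B(Z, X) = 3*(X + 16/3) = 3*(16/3 + X) = 16 + 3*X)
(B(-26, -58) + N(9)) - 53 = ((16 + 3*(-58)) - 4) - 53 = ((16 - 174) - 4) - 53 = (-158 - 4) - 53 = -162 - 53 = -215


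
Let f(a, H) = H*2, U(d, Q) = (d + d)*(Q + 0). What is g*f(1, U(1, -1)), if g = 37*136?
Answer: -20128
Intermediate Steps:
U(d, Q) = 2*Q*d (U(d, Q) = (2*d)*Q = 2*Q*d)
g = 5032
f(a, H) = 2*H
g*f(1, U(1, -1)) = 5032*(2*(2*(-1)*1)) = 5032*(2*(-2)) = 5032*(-4) = -20128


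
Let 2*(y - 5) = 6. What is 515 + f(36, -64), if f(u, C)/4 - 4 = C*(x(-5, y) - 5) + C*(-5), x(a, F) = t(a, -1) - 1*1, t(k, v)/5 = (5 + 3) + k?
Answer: -493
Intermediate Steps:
y = 8 (y = 5 + (½)*6 = 5 + 3 = 8)
t(k, v) = 40 + 5*k (t(k, v) = 5*((5 + 3) + k) = 5*(8 + k) = 40 + 5*k)
x(a, F) = 39 + 5*a (x(a, F) = (40 + 5*a) - 1*1 = (40 + 5*a) - 1 = 39 + 5*a)
f(u, C) = 16 + 16*C (f(u, C) = 16 + 4*(C*((39 + 5*(-5)) - 5) + C*(-5)) = 16 + 4*(C*((39 - 25) - 5) - 5*C) = 16 + 4*(C*(14 - 5) - 5*C) = 16 + 4*(C*9 - 5*C) = 16 + 4*(9*C - 5*C) = 16 + 4*(4*C) = 16 + 16*C)
515 + f(36, -64) = 515 + (16 + 16*(-64)) = 515 + (16 - 1024) = 515 - 1008 = -493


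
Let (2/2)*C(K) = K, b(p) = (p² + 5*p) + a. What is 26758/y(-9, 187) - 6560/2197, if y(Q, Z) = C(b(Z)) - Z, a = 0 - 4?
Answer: -175489954/78461461 ≈ -2.2366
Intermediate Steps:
a = -4
b(p) = -4 + p² + 5*p (b(p) = (p² + 5*p) - 4 = -4 + p² + 5*p)
C(K) = K
y(Q, Z) = -4 + Z² + 4*Z (y(Q, Z) = (-4 + Z² + 5*Z) - Z = -4 + Z² + 4*Z)
26758/y(-9, 187) - 6560/2197 = 26758/(-4 + 187² + 4*187) - 6560/2197 = 26758/(-4 + 34969 + 748) - 6560*1/2197 = 26758/35713 - 6560/2197 = -175489954/78461461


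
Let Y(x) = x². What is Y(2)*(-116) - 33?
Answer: -497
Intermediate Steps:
Y(2)*(-116) - 33 = 2²*(-116) - 33 = 4*(-116) - 33 = -464 - 33 = -497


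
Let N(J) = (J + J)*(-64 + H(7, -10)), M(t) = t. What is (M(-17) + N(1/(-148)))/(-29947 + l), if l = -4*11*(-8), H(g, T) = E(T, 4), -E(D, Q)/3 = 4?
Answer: 197/365005 ≈ 0.00053972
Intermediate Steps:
E(D, Q) = -12 (E(D, Q) = -3*4 = -12)
H(g, T) = -12
l = 352 (l = -44*(-8) = 352)
N(J) = -152*J (N(J) = (J + J)*(-64 - 12) = (2*J)*(-76) = -152*J)
(M(-17) + N(1/(-148)))/(-29947 + l) = (-17 - 152/(-148))/(-29947 + 352) = (-17 - 152*(-1/148))/(-29595) = (-17 + 38/37)*(-1/29595) = -591/37*(-1/29595) = 197/365005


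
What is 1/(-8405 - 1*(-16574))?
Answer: 1/8169 ≈ 0.00012241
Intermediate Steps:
1/(-8405 - 1*(-16574)) = 1/(-8405 + 16574) = 1/8169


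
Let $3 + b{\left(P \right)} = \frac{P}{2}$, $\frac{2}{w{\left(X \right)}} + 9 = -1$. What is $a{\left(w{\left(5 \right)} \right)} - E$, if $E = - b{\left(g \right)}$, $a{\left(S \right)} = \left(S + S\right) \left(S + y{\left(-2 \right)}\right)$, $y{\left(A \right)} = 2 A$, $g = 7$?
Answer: $\frac{109}{50} \approx 2.18$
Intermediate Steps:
$w{\left(X \right)} = - \frac{1}{5}$ ($w{\left(X \right)} = \frac{2}{-9 - 1} = \frac{2}{-10} = 2 \left(- \frac{1}{10}\right) = - \frac{1}{5}$)
$a{\left(S \right)} = 2 S \left(-4 + S\right)$ ($a{\left(S \right)} = \left(S + S\right) \left(S + 2 \left(-2\right)\right) = 2 S \left(S - 4\right) = 2 S \left(-4 + S\right)$)
$b{\left(P \right)} = -3 + \frac{P}{2}$
$E = - \frac{1}{2}$ ($E = - (-3 + \frac{1}{2} \cdot 7) = - (-3 + \frac{7}{2}) = \left(-1\right) \frac{1}{2} = - \frac{1}{2} \approx -0.5$)
$a{\left(w{\left(5 \right)} \right)} - E = 2 \left(- \frac{1}{5}\right) \left(-4 - \frac{1}{5}\right) - - \frac{1}{2} = 2 \left(- \frac{1}{5}\right) \left(- \frac{21}{5}\right) + \frac{1}{2} = \frac{42}{25} + \frac{1}{2} = \frac{109}{50}$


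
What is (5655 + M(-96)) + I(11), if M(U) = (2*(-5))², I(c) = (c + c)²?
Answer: 6239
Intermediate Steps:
I(c) = 4*c² (I(c) = (2*c)² = 4*c²)
M(U) = 100 (M(U) = (-10)² = 100)
(5655 + M(-96)) + I(11) = (5655 + 100) + 4*11² = 5755 + 4*121 = 5755 + 484 = 6239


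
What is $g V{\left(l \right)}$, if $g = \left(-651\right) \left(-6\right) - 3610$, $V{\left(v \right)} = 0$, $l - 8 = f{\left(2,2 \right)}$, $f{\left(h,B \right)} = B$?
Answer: $0$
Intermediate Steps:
$l = 10$ ($l = 8 + 2 = 10$)
$g = 296$ ($g = 3906 - 3610 = 296$)
$g V{\left(l \right)} = 296 \cdot 0 = 0$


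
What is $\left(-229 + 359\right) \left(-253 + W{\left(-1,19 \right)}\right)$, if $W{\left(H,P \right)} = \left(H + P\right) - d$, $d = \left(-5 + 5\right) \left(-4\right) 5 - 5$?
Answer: $-29900$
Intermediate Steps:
$d = -5$ ($d = 0 \left(-4\right) 5 - 5 = 0 \cdot 5 - 5 = 0 - 5 = -5$)
$W{\left(H,P \right)} = 5 + H + P$ ($W{\left(H,P \right)} = \left(H + P\right) - -5 = \left(H + P\right) + 5 = 5 + H + P$)
$\left(-229 + 359\right) \left(-253 + W{\left(-1,19 \right)}\right) = \left(-229 + 359\right) \left(-253 + \left(5 - 1 + 19\right)\right) = 130 \left(-253 + 23\right) = 130 \left(-230\right) = -29900$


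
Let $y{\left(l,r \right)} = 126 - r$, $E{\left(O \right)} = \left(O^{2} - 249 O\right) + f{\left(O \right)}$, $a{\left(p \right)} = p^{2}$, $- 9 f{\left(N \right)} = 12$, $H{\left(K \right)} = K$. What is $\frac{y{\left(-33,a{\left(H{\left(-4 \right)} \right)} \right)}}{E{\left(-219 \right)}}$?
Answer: $\frac{15}{13976} \approx 0.0010733$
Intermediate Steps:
$f{\left(N \right)} = - \frac{4}{3}$ ($f{\left(N \right)} = \left(- \frac{1}{9}\right) 12 = - \frac{4}{3}$)
$E{\left(O \right)} = - \frac{4}{3} + O^{2} - 249 O$ ($E{\left(O \right)} = \left(O^{2} - 249 O\right) - \frac{4}{3} = - \frac{4}{3} + O^{2} - 249 O$)
$\frac{y{\left(-33,a{\left(H{\left(-4 \right)} \right)} \right)}}{E{\left(-219 \right)}} = \frac{126 - \left(-4\right)^{2}}{- \frac{4}{3} + \left(-219\right)^{2} - -54531} = \frac{126 - 16}{- \frac{4}{3} + 47961 + 54531} = \frac{126 - 16}{\frac{307472}{3}} = 110 \cdot \frac{3}{307472} = \frac{15}{13976}$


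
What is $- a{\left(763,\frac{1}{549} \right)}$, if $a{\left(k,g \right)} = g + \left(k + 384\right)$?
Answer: $- \frac{629704}{549} \approx -1147.0$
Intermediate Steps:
$a{\left(k,g \right)} = 384 + g + k$ ($a{\left(k,g \right)} = g + \left(384 + k\right) = 384 + g + k$)
$- a{\left(763,\frac{1}{549} \right)} = - (384 + \frac{1}{549} + 763) = \left(-1\right) \frac{629704}{549} = - \frac{629704}{549}$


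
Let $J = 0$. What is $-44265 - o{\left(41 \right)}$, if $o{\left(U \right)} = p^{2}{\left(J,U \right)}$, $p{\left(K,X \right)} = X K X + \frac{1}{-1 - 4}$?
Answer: $- \frac{1106626}{25} \approx -44265.0$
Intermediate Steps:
$p{\left(K,X \right)} = - \frac{1}{5} + K X^{2}$ ($p{\left(K,X \right)} = K X X + \frac{1}{-5} = K X^{2} - \frac{1}{5} = - \frac{1}{5} + K X^{2}$)
$o{\left(U \right)} = \frac{1}{25}$ ($o{\left(U \right)} = \left(- \frac{1}{5} + 0 U^{2}\right)^{2} = \left(- \frac{1}{5} + 0\right)^{2} = \left(- \frac{1}{5}\right)^{2} = \frac{1}{25}$)
$-44265 - o{\left(41 \right)} = -44265 - \frac{1}{25} = - \frac{1106626}{25}$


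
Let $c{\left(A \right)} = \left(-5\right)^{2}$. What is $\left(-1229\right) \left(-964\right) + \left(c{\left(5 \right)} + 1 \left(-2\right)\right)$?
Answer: $1184779$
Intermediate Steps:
$c{\left(A \right)} = 25$
$\left(-1229\right) \left(-964\right) + \left(c{\left(5 \right)} + 1 \left(-2\right)\right) = \left(-1229\right) \left(-964\right) + \left(25 + 1 \left(-2\right)\right) = 1184756 + \left(25 - 2\right) = 1184756 + 23 = 1184779$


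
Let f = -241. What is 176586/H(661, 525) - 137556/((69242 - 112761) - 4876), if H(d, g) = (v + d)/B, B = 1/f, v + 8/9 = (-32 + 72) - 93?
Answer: 52112063457/31863848740 ≈ 1.6355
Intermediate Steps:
v = -485/9 (v = -8/9 + ((-32 + 72) - 93) = -8/9 + (40 - 93) = -8/9 - 53 = -485/9 ≈ -53.889)
B = -1/241 (B = 1/(-241) = -1/241 ≈ -0.0041494)
H(d, g) = 116885/9 - 241*d (H(d, g) = (-485/9 + d)/(-1/241) = (-485/9 + d)*(-241) = 116885/9 - 241*d)
176586/H(661, 525) - 137556/((69242 - 112761) - 4876) = 176586/(116885/9 - 241*661) - 137556/((69242 - 112761) - 4876) = 176586/(116885/9 - 159301) - 137556/(-43519 - 4876) = 176586/(-1316824/9) - 137556/(-48395) = 176586*(-9/1316824) - 137556*(-1/48395) = -794637/658412 + 137556/48395 = 52112063457/31863848740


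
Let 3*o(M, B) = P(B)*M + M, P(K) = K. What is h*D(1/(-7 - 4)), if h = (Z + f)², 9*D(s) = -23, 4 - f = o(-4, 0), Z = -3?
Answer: -1127/81 ≈ -13.914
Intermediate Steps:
o(M, B) = M/3 + B*M/3 (o(M, B) = (B*M + M)/3 = (M + B*M)/3 = M/3 + B*M/3)
f = 16/3 (f = 4 - (-4)*(1 + 0)/3 = 4 - (-4)/3 = 4 - 1*(-4/3) = 4 + 4/3 = 16/3 ≈ 5.3333)
D(s) = -23/9 (D(s) = (⅑)*(-23) = -23/9)
h = 49/9 (h = (-3 + 16/3)² = (7/3)² = 49/9 ≈ 5.4444)
h*D(1/(-7 - 4)) = (49/9)*(-23/9) = -1127/81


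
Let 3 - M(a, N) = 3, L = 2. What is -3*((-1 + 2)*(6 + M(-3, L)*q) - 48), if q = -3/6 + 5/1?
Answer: 126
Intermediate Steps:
M(a, N) = 0 (M(a, N) = 3 - 1*3 = 3 - 3 = 0)
q = 9/2 (q = -3*⅙ + 5*1 = -½ + 5 = 9/2 ≈ 4.5000)
-3*((-1 + 2)*(6 + M(-3, L)*q) - 48) = -3*((-1 + 2)*(6 + 0*(9/2)) - 48) = -3*(1*(6 + 0) - 48) = -3*(1*6 - 48) = -3*(6 - 48) = -3*(-42) = 126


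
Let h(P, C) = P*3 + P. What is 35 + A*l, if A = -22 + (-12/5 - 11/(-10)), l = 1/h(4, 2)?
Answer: 5367/160 ≈ 33.544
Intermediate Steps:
h(P, C) = 4*P (h(P, C) = 3*P + P = 4*P)
l = 1/16 (l = 1/(4*4) = 1/16 ≈ 0.062500)
A = -233/10 (A = -22 + (-12*⅕ - 11*(-⅒)) = -22 + (-12/5 + 11/10) = -22 - 13/10 = -233/10 ≈ -23.300)
35 + A*l = 35 - 233/10*1/16 = 35 - 233/160 = 5367/160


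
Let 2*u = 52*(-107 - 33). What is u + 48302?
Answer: 44662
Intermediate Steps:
u = -3640 (u = (52*(-107 - 33))/2 = (52*(-140))/2 = (½)*(-7280) = -3640)
u + 48302 = -3640 + 48302 = 44662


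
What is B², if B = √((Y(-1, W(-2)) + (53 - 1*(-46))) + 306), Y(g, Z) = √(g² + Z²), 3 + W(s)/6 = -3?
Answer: 405 + √1297 ≈ 441.01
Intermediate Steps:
W(s) = -36 (W(s) = -18 + 6*(-3) = -18 - 18 = -36)
Y(g, Z) = √(Z² + g²)
B = √(405 + √1297) (B = √((√((-36)² + (-1)²) + (53 - 1*(-46))) + 306) = √((√(1296 + 1) + (53 + 46)) + 306) = √((√1297 + 99) + 306) = √((99 + √1297) + 306) = √(405 + √1297) ≈ 21.000)
B² = (√(405 + √1297))² = 405 + √1297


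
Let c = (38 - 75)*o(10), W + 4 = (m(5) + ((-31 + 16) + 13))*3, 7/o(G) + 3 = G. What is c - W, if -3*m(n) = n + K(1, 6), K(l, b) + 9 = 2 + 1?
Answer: -28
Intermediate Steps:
K(l, b) = -6 (K(l, b) = -9 + (2 + 1) = -9 + 3 = -6)
m(n) = 2 - n/3 (m(n) = -(n - 6)/3 = -(-6 + n)/3 = 2 - n/3)
o(G) = 7/(-3 + G)
W = -9 (W = -4 + ((2 - 1/3*5) + ((-31 + 16) + 13))*3 = -4 + ((2 - 5/3) + (-15 + 13))*3 = -4 + (1/3 - 2)*3 = -4 - 5/3*3 = -4 - 5 = -9)
c = -37 (c = (38 - 75)*(7/(-3 + 10)) = -259/7 = -37*1 = -37)
c - W = -37 - 1*(-9) = -37 + 9 = -28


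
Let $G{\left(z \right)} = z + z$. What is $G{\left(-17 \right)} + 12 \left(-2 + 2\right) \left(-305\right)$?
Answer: $-34$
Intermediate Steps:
$G{\left(z \right)} = 2 z$
$G{\left(-17 \right)} + 12 \left(-2 + 2\right) \left(-305\right) = 2 \left(-17\right) + 12 \left(-2 + 2\right) \left(-305\right) = -34 + 12 \cdot 0 \left(-305\right) = -34 + 0 \left(-305\right) = -34 + 0 = -34$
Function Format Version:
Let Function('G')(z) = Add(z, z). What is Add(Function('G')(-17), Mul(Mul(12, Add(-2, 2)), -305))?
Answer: -34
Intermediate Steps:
Function('G')(z) = Mul(2, z)
Add(Function('G')(-17), Mul(Mul(12, Add(-2, 2)), -305)) = Add(Mul(2, -17), Mul(Mul(12, Add(-2, 2)), -305)) = Add(-34, Mul(Mul(12, 0), -305)) = Add(-34, Mul(0, -305)) = Add(-34, 0) = -34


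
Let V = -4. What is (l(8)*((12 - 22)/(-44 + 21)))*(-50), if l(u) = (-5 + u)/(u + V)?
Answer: -375/23 ≈ -16.304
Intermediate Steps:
l(u) = (-5 + u)/(-4 + u) (l(u) = (-5 + u)/(u - 4) = (-5 + u)/(-4 + u))
(l(8)*((12 - 22)/(-44 + 21)))*(-50) = (((-5 + 8)/(-4 + 8))*((12 - 22)/(-44 + 21)))*(-50) = ((3/4)*(-10/(-23)))*(-50) = (((¼)*3)*(-10*(-1/23)))*(-50) = ((¾)*(10/23))*(-50) = (15/46)*(-50) = -375/23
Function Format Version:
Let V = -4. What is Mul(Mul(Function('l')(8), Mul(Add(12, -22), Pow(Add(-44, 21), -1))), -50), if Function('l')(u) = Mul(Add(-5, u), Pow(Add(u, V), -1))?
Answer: Rational(-375, 23) ≈ -16.304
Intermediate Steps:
Function('l')(u) = Mul(Pow(Add(-4, u), -1), Add(-5, u)) (Function('l')(u) = Mul(Add(-5, u), Pow(Add(u, -4), -1)) = Mul(Add(-5, u), Pow(Add(-4, u), -1)) = Mul(Pow(Add(-4, u), -1), Add(-5, u)))
Mul(Mul(Function('l')(8), Mul(Add(12, -22), Pow(Add(-44, 21), -1))), -50) = Mul(Mul(Mul(Pow(Add(-4, 8), -1), Add(-5, 8)), Mul(Add(12, -22), Pow(Add(-44, 21), -1))), -50) = Mul(Mul(Mul(Pow(4, -1), 3), Mul(-10, Pow(-23, -1))), -50) = Mul(Mul(Mul(Rational(1, 4), 3), Mul(-10, Rational(-1, 23))), -50) = Mul(Mul(Rational(3, 4), Rational(10, 23)), -50) = Mul(Rational(15, 46), -50) = Rational(-375, 23)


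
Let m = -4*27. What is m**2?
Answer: 11664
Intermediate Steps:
m = -108
m**2 = (-108)**2 = 11664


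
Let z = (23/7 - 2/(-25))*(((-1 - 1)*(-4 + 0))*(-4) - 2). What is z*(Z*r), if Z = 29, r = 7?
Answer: -580754/25 ≈ -23230.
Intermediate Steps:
z = -20026/175 (z = (23*(1/7) - 2*(-1/25))*(-2*(-4)*(-4) - 2) = (23/7 + 2/25)*(8*(-4) - 2) = 589*(-32 - 2)/175 = (589/175)*(-34) = -20026/175 ≈ -114.43)
z*(Z*r) = -580754*7/175 = -20026/175*203 = -580754/25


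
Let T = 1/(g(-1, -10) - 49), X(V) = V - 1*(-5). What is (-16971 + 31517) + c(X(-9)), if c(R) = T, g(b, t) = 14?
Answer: 509109/35 ≈ 14546.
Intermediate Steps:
X(V) = 5 + V (X(V) = V + 5 = 5 + V)
T = -1/35 (T = 1/(14 - 49) = 1/(-35) = -1/35 ≈ -0.028571)
c(R) = -1/35
(-16971 + 31517) + c(X(-9)) = (-16971 + 31517) - 1/35 = 14546 - 1/35 = 509109/35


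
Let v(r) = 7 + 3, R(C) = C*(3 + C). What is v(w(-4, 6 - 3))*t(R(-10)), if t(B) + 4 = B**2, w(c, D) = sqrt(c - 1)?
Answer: 48960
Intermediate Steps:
w(c, D) = sqrt(-1 + c)
t(B) = -4 + B**2
v(r) = 10
v(w(-4, 6 - 3))*t(R(-10)) = 10*(-4 + (-10*(3 - 10))**2) = 10*(-4 + (-10*(-7))**2) = 10*(-4 + 70**2) = 10*(-4 + 4900) = 10*4896 = 48960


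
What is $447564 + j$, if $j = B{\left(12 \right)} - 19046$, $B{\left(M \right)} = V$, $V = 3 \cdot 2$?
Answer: $428524$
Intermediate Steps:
$V = 6$
$B{\left(M \right)} = 6$
$j = -19040$ ($j = 6 - 19046 = -19040$)
$447564 + j = 447564 - 19040 = 428524$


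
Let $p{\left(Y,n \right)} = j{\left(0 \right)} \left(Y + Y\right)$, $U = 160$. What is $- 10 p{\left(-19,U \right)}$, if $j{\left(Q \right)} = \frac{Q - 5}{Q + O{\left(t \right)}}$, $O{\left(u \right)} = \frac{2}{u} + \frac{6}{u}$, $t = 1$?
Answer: $- \frac{475}{2} \approx -237.5$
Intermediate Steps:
$O{\left(u \right)} = \frac{8}{u}$
$j{\left(Q \right)} = \frac{-5 + Q}{8 + Q}$ ($j{\left(Q \right)} = \frac{Q - 5}{Q + \frac{8}{1}} = \frac{-5 + Q}{Q + 8 \cdot 1} = \frac{-5 + Q}{Q + 8} = \frac{-5 + Q}{8 + Q}$)
$p{\left(Y,n \right)} = - \frac{5 Y}{4}$ ($p{\left(Y,n \right)} = \frac{-5 + 0}{8 + 0} \left(Y + Y\right) = \frac{1}{8} \left(-5\right) 2 Y = - \frac{5 \cdot 2 Y}{8} = - \frac{5 Y}{4}$)
$- 10 p{\left(-19,U \right)} = - 10 \left(\left(- \frac{5}{4}\right) \left(-19\right)\right) = \left(-10\right) \frac{95}{4} = - \frac{475}{2}$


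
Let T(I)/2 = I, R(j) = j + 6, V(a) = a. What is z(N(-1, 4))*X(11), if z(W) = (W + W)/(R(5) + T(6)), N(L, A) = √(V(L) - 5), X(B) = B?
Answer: 22*I*√6/23 ≈ 2.343*I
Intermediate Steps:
R(j) = 6 + j
T(I) = 2*I
N(L, A) = √(-5 + L) (N(L, A) = √(L - 5) = √(-5 + L))
z(W) = 2*W/23 (z(W) = (W + W)/((6 + 5) + 2*6) = (2*W)/(11 + 12) = (2*W)/23 = (2*W)*(1/23) = 2*W/23)
z(N(-1, 4))*X(11) = (2*√(-5 - 1)/23)*11 = (2*√(-6)/23)*11 = (2*(I*√6)/23)*11 = (2*I*√6/23)*11 = 22*I*√6/23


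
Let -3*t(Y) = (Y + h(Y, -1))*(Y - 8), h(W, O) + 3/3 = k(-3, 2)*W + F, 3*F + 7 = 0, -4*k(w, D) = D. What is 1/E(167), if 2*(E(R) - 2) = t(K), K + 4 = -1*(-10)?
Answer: 9/17 ≈ 0.52941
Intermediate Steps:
k(w, D) = -D/4
K = 6 (K = -4 - 1*(-10) = -4 + 10 = 6)
F = -7/3 (F = -7/3 + (1/3)*0 = -7/3 + 0 = -7/3 ≈ -2.3333)
h(W, O) = -10/3 - W/2 (h(W, O) = -1 + ((-1/4*2)*W - 7/3) = -1 + (-W/2 - 7/3) = -1 + (-7/3 - W/2) = -10/3 - W/2)
t(Y) = -(-8 + Y)*(-10/3 + Y/2)/3 (t(Y) = -(Y + (-10/3 - Y/2))*(Y - 8)/3 = -(-10/3 + Y/2)*(-8 + Y)/3 = -(-8 + Y)*(-10/3 + Y/2)/3)
E(R) = 17/9 (E(R) = 2 + (-80/9 - 1/6*6**2 + (22/9)*6)/2 = 2 + (-80/9 - 1/6*36 + 44/3)/2 = 2 + (-80/9 - 6 + 44/3)/2 = 2 + (1/2)*(-2/9) = 2 - 1/9 = 17/9)
1/E(167) = 1/(17/9) = 9/17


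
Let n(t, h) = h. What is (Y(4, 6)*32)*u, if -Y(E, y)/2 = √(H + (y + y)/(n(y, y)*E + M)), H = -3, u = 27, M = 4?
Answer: -5184*I*√14/7 ≈ -2771.0*I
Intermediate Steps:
Y(E, y) = -2*√(-3 + 2*y/(4 + E*y)) (Y(E, y) = -2*√(-3 + (y + y)/(y*E + 4)) = -2*√(-3 + (2*y)/(E*y + 4)) = -2*√(-3 + (2*y)/(4 + E*y)) = -2*√(-3 + 2*y/(4 + E*y)))
(Y(4, 6)*32)*u = (-2*I*√(12 - 2*6 + 3*4*6)/√(4 + 4*6)*32)*27 = (-2*I*√(12 - 12 + 72)/√(4 + 24)*32)*27 = (-2*3*I*√14/7*32)*27 = (-6*I*√14/7*32)*27 = -192*I*√14/7*27 = -5184*I*√14/7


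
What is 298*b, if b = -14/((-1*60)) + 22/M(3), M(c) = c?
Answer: 33823/15 ≈ 2254.9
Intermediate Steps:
b = 227/30 (b = -14/((-1*60)) + 22/3 = -14/(-60) + 22*(⅓) = -14*(-1/60) + 22/3 = 7/30 + 22/3 = 227/30 ≈ 7.5667)
298*b = 298*(227/30) = 33823/15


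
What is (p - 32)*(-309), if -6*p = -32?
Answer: 8240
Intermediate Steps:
p = 16/3 (p = -1/6*(-32) = 16/3 ≈ 5.3333)
(p - 32)*(-309) = (16/3 - 32)*(-309) = -80/3*(-309) = 8240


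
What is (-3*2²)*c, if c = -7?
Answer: 84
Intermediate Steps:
(-3*2²)*c = -3*2²*(-7) = -3*4*(-7) = -12*(-7) = 84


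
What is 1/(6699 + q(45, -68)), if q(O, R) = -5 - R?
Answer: 1/6762 ≈ 0.00014789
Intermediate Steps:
1/(6699 + q(45, -68)) = 1/(6699 + (-5 - 1*(-68))) = 1/(6699 + (-5 + 68)) = 1/(6699 + 63) = 1/6762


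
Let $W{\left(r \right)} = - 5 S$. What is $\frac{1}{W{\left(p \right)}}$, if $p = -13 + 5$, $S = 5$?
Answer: $- \frac{1}{25} \approx -0.04$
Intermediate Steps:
$p = -8$
$W{\left(r \right)} = -25$ ($W{\left(r \right)} = \left(-5\right) 5 = -25$)
$\frac{1}{W{\left(p \right)}} = \frac{1}{-25} = - \frac{1}{25}$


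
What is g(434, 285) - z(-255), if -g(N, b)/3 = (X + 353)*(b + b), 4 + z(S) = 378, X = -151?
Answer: -345794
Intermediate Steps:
z(S) = 374 (z(S) = -4 + 378 = 374)
g(N, b) = -1212*b (g(N, b) = -3*(-151 + 353)*(b + b) = -606*2*b = -1212*b)
g(434, 285) - z(-255) = -1212*285 - 1*374 = -345420 - 374 = -345794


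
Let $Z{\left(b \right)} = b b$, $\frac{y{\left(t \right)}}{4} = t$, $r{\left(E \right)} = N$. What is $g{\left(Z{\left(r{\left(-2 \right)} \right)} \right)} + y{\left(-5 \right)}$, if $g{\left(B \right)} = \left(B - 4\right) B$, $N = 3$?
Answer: $25$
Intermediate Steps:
$r{\left(E \right)} = 3$
$y{\left(t \right)} = 4 t$
$Z{\left(b \right)} = b^{2}$
$g{\left(B \right)} = B \left(-4 + B\right)$ ($g{\left(B \right)} = \left(-4 + B\right) B = B \left(-4 + B\right)$)
$g{\left(Z{\left(r{\left(-2 \right)} \right)} \right)} + y{\left(-5 \right)} = 3^{2} \left(-4 + 3^{2}\right) + 4 \left(-5\right) = 9 \left(-4 + 9\right) - 20 = 9 \cdot 5 - 20 = 45 - 20 = 25$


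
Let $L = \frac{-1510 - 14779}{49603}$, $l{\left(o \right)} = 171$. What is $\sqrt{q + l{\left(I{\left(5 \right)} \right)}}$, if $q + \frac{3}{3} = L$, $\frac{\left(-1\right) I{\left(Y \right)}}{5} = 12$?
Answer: $\frac{\sqrt{417469810263}}{49603} \approx 13.026$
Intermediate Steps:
$I{\left(Y \right)} = -60$ ($I{\left(Y \right)} = \left(-5\right) 12 = -60$)
$L = - \frac{16289}{49603}$ ($L = \left(-1510 - 14779\right) \frac{1}{49603} = \left(-16289\right) \frac{1}{49603} = - \frac{16289}{49603} \approx -0.32839$)
$q = - \frac{65892}{49603}$ ($q = -1 - \frac{16289}{49603} = - \frac{65892}{49603} \approx -1.3284$)
$\sqrt{q + l{\left(I{\left(5 \right)} \right)}} = \sqrt{- \frac{65892}{49603} + 171} = \sqrt{\frac{8416221}{49603}} = \frac{\sqrt{417469810263}}{49603}$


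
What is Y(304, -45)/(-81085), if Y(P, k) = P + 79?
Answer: -383/81085 ≈ -0.0047234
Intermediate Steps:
Y(P, k) = 79 + P
Y(304, -45)/(-81085) = (79 + 304)/(-81085) = 383*(-1/81085) = -383/81085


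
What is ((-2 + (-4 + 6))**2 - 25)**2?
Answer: 625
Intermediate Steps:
((-2 + (-4 + 6))**2 - 25)**2 = ((-2 + 2)**2 - 25)**2 = (0**2 - 25)**2 = (0 - 25)**2 = (-25)**2 = 625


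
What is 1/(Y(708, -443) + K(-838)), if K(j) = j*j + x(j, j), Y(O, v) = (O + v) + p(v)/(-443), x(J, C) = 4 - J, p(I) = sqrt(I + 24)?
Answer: 138031930399/97084896278067468 + 443*I*sqrt(419)/97084896278067468 ≈ 1.4218e-6 + 9.3403e-14*I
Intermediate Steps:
p(I) = sqrt(24 + I)
Y(O, v) = O + v - sqrt(24 + v)/443 (Y(O, v) = (O + v) + sqrt(24 + v)/(-443) = (O + v) + sqrt(24 + v)*(-1/443) = (O + v) - sqrt(24 + v)/443 = O + v - sqrt(24 + v)/443)
K(j) = 4 + j**2 - j (K(j) = j*j + (4 - j) = j**2 + (4 - j) = 4 + j**2 - j)
1/(Y(708, -443) + K(-838)) = 1/((708 - 443 - sqrt(24 - 443)/443) + (4 + (-838)**2 - 1*(-838))) = 1/((708 - 443 - I*sqrt(419)/443) + (4 + 702244 + 838)) = 1/((708 - 443 - I*sqrt(419)/443) + 703086) = 1/((265 - I*sqrt(419)/443) + 703086) = 1/(703351 - I*sqrt(419)/443)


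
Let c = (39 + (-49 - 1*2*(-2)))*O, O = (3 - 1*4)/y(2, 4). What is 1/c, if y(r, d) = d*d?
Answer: 8/3 ≈ 2.6667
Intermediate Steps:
y(r, d) = d²
O = -1/16 (O = (3 - 1*4)/(4²) = (3 - 4)/16 = -1*1/16 = -1/16 ≈ -0.062500)
c = 3/8 (c = (39 + (-49 - 1*2*(-2)))*(-1/16) = (39 + (-49 - 2*(-2)))*(-1/16) = (39 + (-49 + 4))*(-1/16) = (39 - 45)*(-1/16) = -6*(-1/16) = 3/8 ≈ 0.37500)
1/c = 1/(3/8) = 8/3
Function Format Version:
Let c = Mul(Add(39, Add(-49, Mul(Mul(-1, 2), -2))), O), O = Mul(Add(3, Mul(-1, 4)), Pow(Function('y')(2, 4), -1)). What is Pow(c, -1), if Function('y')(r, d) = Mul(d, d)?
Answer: Rational(8, 3) ≈ 2.6667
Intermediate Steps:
Function('y')(r, d) = Pow(d, 2)
O = Rational(-1, 16) (O = Mul(Add(3, Mul(-1, 4)), Pow(Pow(4, 2), -1)) = Mul(Add(3, -4), Pow(16, -1)) = Mul(-1, Rational(1, 16)) = Rational(-1, 16) ≈ -0.062500)
c = Rational(3, 8) (c = Mul(Add(39, Add(-49, Mul(Mul(-1, 2), -2))), Rational(-1, 16)) = Mul(Add(39, Add(-49, Mul(-2, -2))), Rational(-1, 16)) = Mul(Add(39, Add(-49, 4)), Rational(-1, 16)) = Mul(Add(39, -45), Rational(-1, 16)) = Mul(-6, Rational(-1, 16)) = Rational(3, 8) ≈ 0.37500)
Pow(c, -1) = Pow(Rational(3, 8), -1) = Rational(8, 3)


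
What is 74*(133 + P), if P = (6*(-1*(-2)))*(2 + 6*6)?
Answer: 43586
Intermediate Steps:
P = 456 (P = (6*2)*(2 + 36) = 12*38 = 456)
74*(133 + P) = 74*(133 + 456) = 74*589 = 43586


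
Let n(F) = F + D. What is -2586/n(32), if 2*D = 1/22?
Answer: -113784/1409 ≈ -80.755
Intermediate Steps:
D = 1/44 (D = (½)/22 = (½)*(1/22) = 1/44 ≈ 0.022727)
n(F) = 1/44 + F (n(F) = F + 1/44 = 1/44 + F)
-2586/n(32) = -2586/(1/44 + 32) = -2586/1409/44 = -2586*44/1409 = -113784/1409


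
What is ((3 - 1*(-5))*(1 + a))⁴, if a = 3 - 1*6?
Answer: 65536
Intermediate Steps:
a = -3 (a = 3 - 6 = -3)
((3 - 1*(-5))*(1 + a))⁴ = ((3 - 1*(-5))*(1 - 3))⁴ = ((3 + 5)*(-2))⁴ = (8*(-2))⁴ = (-16)⁴ = 65536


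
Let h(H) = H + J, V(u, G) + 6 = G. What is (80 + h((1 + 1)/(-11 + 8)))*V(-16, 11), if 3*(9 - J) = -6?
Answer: 1355/3 ≈ 451.67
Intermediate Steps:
J = 11 (J = 9 - 1/3*(-6) = 9 + 2 = 11)
V(u, G) = -6 + G
h(H) = 11 + H (h(H) = H + 11 = 11 + H)
(80 + h((1 + 1)/(-11 + 8)))*V(-16, 11) = (80 + (11 + (1 + 1)/(-11 + 8)))*(-6 + 11) = (80 + (11 + 2/(-3)))*5 = (80 + (11 + 2*(-1/3)))*5 = (80 + (11 - 2/3))*5 = (80 + 31/3)*5 = (271/3)*5 = 1355/3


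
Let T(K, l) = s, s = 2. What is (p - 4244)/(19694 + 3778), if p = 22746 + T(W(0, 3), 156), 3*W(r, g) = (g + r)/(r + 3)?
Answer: 257/326 ≈ 0.78834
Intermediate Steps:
W(r, g) = (g + r)/(3*(3 + r)) (W(r, g) = ((g + r)/(r + 3))/3 = ((g + r)/(3 + r))/3 = (g + r)/(3*(3 + r)))
T(K, l) = 2
p = 22748 (p = 22746 + 2 = 22748)
(p - 4244)/(19694 + 3778) = (22748 - 4244)/(19694 + 3778) = 18504/23472 = 18504*(1/23472) = 257/326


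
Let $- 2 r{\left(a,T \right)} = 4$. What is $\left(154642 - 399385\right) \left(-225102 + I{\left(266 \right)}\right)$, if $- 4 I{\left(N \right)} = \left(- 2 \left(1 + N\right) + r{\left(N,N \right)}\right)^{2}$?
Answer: $72670560018$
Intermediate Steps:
$r{\left(a,T \right)} = -2$ ($r{\left(a,T \right)} = \left(- \frac{1}{2}\right) 4 = -2$)
$I{\left(N \right)} = - \frac{\left(-4 - 2 N\right)^{2}}{4}$ ($I{\left(N \right)} = - \frac{\left(- 2 \left(1 + N\right) - 2\right)^{2}}{4} = - \frac{\left(\left(-2 - 2 N\right) - 2\right)^{2}}{4} = - \frac{\left(-4 - 2 N\right)^{2}}{4}$)
$\left(154642 - 399385\right) \left(-225102 + I{\left(266 \right)}\right) = \left(154642 - 399385\right) \left(-225102 - \left(2 + 266\right)^{2}\right) = - 244743 \left(-225102 - 268^{2}\right) = - 244743 \left(-225102 - 71824\right) = \left(-244743\right) \left(-296926\right) = 72670560018$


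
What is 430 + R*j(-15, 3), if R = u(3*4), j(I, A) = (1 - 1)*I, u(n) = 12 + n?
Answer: 430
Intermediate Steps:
j(I, A) = 0 (j(I, A) = 0*I = 0)
R = 24 (R = 12 + 3*4 = 12 + 12 = 24)
430 + R*j(-15, 3) = 430 + 24*0 = 430 + 0 = 430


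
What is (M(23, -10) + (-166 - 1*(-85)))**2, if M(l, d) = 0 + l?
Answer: 3364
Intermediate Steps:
M(l, d) = l
(M(23, -10) + (-166 - 1*(-85)))**2 = (23 + (-166 - 1*(-85)))**2 = (23 + (-166 + 85))**2 = (23 - 81)**2 = (-58)**2 = 3364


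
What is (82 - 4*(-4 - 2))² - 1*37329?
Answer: -26093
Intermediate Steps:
(82 - 4*(-4 - 2))² - 1*37329 = (82 - 4*(-6))² - 37329 = (82 + 24)² - 37329 = 106² - 37329 = 11236 - 37329 = -26093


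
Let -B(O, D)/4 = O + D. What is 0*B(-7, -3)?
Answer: 0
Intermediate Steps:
B(O, D) = -4*D - 4*O (B(O, D) = -4*(O + D) = -4*(D + O) = -4*D - 4*O)
0*B(-7, -3) = 0*(-4*(-3) - 4*(-7)) = 0*(12 + 28) = 0*40 = 0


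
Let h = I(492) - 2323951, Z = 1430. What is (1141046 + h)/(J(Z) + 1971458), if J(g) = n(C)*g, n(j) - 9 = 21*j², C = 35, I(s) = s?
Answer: -1182413/38771078 ≈ -0.030497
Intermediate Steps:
n(j) = 9 + 21*j²
J(g) = 25734*g (J(g) = (9 + 21*35²)*g = (9 + 21*1225)*g = (9 + 25725)*g = 25734*g)
h = -2323459 (h = 492 - 2323951 = -2323459)
(1141046 + h)/(J(Z) + 1971458) = (1141046 - 2323459)/(25734*1430 + 1971458) = -1182413/(36799620 + 1971458) = -1182413/38771078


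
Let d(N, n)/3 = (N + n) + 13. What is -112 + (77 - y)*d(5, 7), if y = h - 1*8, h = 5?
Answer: 5888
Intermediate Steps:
d(N, n) = 39 + 3*N + 3*n (d(N, n) = 3*((N + n) + 13) = 3*(13 + N + n) = 39 + 3*N + 3*n)
y = -3 (y = 5 - 1*8 = 5 - 8 = -3)
-112 + (77 - y)*d(5, 7) = -112 + (77 - 1*(-3))*(39 + 3*5 + 3*7) = -112 + (77 + 3)*(39 + 15 + 21) = -112 + 80*75 = -112 + 6000 = 5888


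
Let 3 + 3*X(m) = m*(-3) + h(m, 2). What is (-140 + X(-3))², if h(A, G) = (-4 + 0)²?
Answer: 158404/9 ≈ 17600.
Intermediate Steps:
h(A, G) = 16 (h(A, G) = (-4)² = 16)
X(m) = 13/3 - m (X(m) = -1 + (m*(-3) + 16)/3 = -1 + (-3*m + 16)/3 = -1 + (16 - 3*m)/3 = -1 + (16/3 - m) = 13/3 - m)
(-140 + X(-3))² = (-140 + (13/3 - 1*(-3)))² = (-140 + (13/3 + 3))² = (-140 + 22/3)² = (-398/3)² = 158404/9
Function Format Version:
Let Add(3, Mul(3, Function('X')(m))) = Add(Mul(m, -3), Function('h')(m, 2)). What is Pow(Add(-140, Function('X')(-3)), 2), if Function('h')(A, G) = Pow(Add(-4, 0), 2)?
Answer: Rational(158404, 9) ≈ 17600.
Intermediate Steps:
Function('h')(A, G) = 16 (Function('h')(A, G) = Pow(-4, 2) = 16)
Function('X')(m) = Add(Rational(13, 3), Mul(-1, m)) (Function('X')(m) = Add(-1, Mul(Rational(1, 3), Add(Mul(m, -3), 16))) = Add(-1, Mul(Rational(1, 3), Add(Mul(-3, m), 16))) = Add(-1, Mul(Rational(1, 3), Add(16, Mul(-3, m)))) = Add(-1, Add(Rational(16, 3), Mul(-1, m))) = Add(Rational(13, 3), Mul(-1, m)))
Pow(Add(-140, Function('X')(-3)), 2) = Pow(Add(-140, Add(Rational(13, 3), Mul(-1, -3))), 2) = Pow(Add(-140, Add(Rational(13, 3), 3)), 2) = Pow(Add(-140, Rational(22, 3)), 2) = Pow(Rational(-398, 3), 2) = Rational(158404, 9)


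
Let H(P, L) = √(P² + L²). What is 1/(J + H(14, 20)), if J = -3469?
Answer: -3469/12033365 - 2*√149/12033365 ≈ -0.00029031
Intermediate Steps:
H(P, L) = √(L² + P²)
1/(J + H(14, 20)) = 1/(-3469 + √(20² + 14²)) = 1/(-3469 + √(400 + 196)) = 1/(-3469 + √596) = 1/(-3469 + 2*√149)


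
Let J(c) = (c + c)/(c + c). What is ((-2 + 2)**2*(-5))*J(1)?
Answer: 0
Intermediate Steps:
J(c) = 1 (J(c) = (2*c)/((2*c)) = (2*c)*(1/(2*c)) = 1)
((-2 + 2)**2*(-5))*J(1) = ((-2 + 2)**2*(-5))*1 = (0**2*(-5))*1 = (0*(-5))*1 = 0*1 = 0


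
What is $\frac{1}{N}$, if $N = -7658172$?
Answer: $- \frac{1}{7658172} \approx -1.3058 \cdot 10^{-7}$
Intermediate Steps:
$\frac{1}{N} = \frac{1}{-7658172} = - \frac{1}{7658172}$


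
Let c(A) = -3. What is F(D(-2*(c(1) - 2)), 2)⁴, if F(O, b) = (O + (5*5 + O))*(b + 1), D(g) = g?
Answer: 332150625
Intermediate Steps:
F(O, b) = (1 + b)*(25 + 2*O) (F(O, b) = (O + (25 + O))*(1 + b) = (25 + 2*O)*(1 + b) = (1 + b)*(25 + 2*O))
F(D(-2*(c(1) - 2)), 2)⁴ = (25 + 2*(-2*(-3 - 2)) + 25*2 + 2*(-2*(-3 - 2))*2)⁴ = (25 + 2*(-2*(-5)) + 50 + 2*(-2*(-5))*2)⁴ = (25 + 2*10 + 50 + 2*10*2)⁴ = (25 + 20 + 50 + 40)⁴ = 135⁴ = 332150625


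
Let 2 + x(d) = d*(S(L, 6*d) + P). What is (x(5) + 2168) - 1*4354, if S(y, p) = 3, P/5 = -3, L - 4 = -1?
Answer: -2248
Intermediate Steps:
L = 3 (L = 4 - 1 = 3)
P = -15 (P = 5*(-3) = -15)
x(d) = -2 - 12*d (x(d) = -2 + d*(3 - 15) = -2 + d*(-12) = -2 - 12*d)
(x(5) + 2168) - 1*4354 = ((-2 - 12*5) + 2168) - 1*4354 = ((-2 - 60) + 2168) - 4354 = (-62 + 2168) - 4354 = 2106 - 4354 = -2248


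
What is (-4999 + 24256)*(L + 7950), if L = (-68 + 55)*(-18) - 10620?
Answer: -46910052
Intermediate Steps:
L = -10386 (L = -13*(-18) - 10620 = 234 - 10620 = -10386)
(-4999 + 24256)*(L + 7950) = (-4999 + 24256)*(-10386 + 7950) = 19257*(-2436) = -46910052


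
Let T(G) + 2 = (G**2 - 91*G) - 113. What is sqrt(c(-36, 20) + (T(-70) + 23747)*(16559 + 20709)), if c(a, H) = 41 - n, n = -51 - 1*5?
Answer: sqrt(1300727833) ≈ 36066.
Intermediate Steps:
n = -56 (n = -51 - 5 = -56)
c(a, H) = 97 (c(a, H) = 41 - 1*(-56) = 41 + 56 = 97)
T(G) = -115 + G**2 - 91*G (T(G) = -2 + ((G**2 - 91*G) - 113) = -2 + (-113 + G**2 - 91*G) = -115 + G**2 - 91*G)
sqrt(c(-36, 20) + (T(-70) + 23747)*(16559 + 20709)) = sqrt(97 + ((-115 + (-70)**2 - 91*(-70)) + 23747)*(16559 + 20709)) = sqrt(97 + ((-115 + 4900 + 6370) + 23747)*37268) = sqrt(97 + (11155 + 23747)*37268) = sqrt(97 + 34902*37268) = sqrt(97 + 1300727736) = sqrt(1300727833)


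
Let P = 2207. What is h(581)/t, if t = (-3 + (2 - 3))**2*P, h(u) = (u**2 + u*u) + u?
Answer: 675703/35312 ≈ 19.135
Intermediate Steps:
h(u) = u + 2*u**2 (h(u) = (u**2 + u**2) + u = 2*u**2 + u = u + 2*u**2)
t = 35312 (t = (-3 + (2 - 3))**2*2207 = (-3 - 1)**2*2207 = (-4)**2*2207 = 16*2207 = 35312)
h(581)/t = (581*(1 + 2*581))/35312 = (581*(1 + 1162))*(1/35312) = (581*1163)*(1/35312) = 675703*(1/35312) = 675703/35312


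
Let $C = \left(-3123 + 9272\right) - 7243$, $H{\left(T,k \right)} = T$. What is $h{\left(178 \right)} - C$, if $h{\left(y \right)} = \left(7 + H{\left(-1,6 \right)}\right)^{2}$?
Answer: $1130$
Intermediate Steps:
$h{\left(y \right)} = 36$ ($h{\left(y \right)} = \left(7 - 1\right)^{2} = 6^{2} = 36$)
$C = -1094$ ($C = 6149 - 7243 = -1094$)
$h{\left(178 \right)} - C = 36 - -1094 = 36 + 1094 = 1130$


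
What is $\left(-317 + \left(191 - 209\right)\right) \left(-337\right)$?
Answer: $112895$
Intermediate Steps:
$\left(-317 + \left(191 - 209\right)\right) \left(-337\right) = \left(-317 - 18\right) \left(-337\right) = \left(-335\right) \left(-337\right) = 112895$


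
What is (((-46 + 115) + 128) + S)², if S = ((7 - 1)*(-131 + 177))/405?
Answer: 712195969/18225 ≈ 39078.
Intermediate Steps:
S = 92/135 (S = (6*46)*(1/405) = 276*(1/405) = 92/135 ≈ 0.68148)
(((-46 + 115) + 128) + S)² = (((-46 + 115) + 128) + 92/135)² = ((69 + 128) + 92/135)² = (197 + 92/135)² = (26687/135)² = 712195969/18225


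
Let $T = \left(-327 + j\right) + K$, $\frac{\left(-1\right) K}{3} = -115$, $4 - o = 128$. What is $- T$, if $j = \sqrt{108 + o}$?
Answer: $-18 - 4 i \approx -18.0 - 4.0 i$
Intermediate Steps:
$o = -124$ ($o = 4 - 128 = -124$)
$K = 345$ ($K = \left(-3\right) \left(-115\right) = 345$)
$j = 4 i$ ($j = \sqrt{108 - 124} = \sqrt{-16} = 4 i \approx 4.0 i$)
$T = 18 + 4 i$ ($T = \left(-327 + 4 i\right) + 345 = 18 + 4 i \approx 18.0 + 4.0 i$)
$- T = - (18 + 4 i) = -18 - 4 i$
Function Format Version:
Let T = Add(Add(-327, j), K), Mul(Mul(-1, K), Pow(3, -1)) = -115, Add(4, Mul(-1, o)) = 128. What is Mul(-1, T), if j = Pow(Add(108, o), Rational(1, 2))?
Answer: Add(-18, Mul(-4, I)) ≈ Add(-18.000, Mul(-4.0000, I))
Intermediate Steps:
o = -124 (o = Add(4, Mul(-1, 128)) = Add(4, -128) = -124)
K = 345 (K = Mul(-3, -115) = 345)
j = Mul(4, I) (j = Pow(Add(108, -124), Rational(1, 2)) = Pow(-16, Rational(1, 2)) = Mul(4, I) ≈ Mul(4.0000, I))
T = Add(18, Mul(4, I)) (T = Add(Add(-327, Mul(4, I)), 345) = Add(18, Mul(4, I)) ≈ Add(18.000, Mul(4.0000, I)))
Mul(-1, T) = Mul(-1, Add(18, Mul(4, I))) = Add(-18, Mul(-4, I))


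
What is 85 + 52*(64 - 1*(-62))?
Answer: 6637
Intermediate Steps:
85 + 52*(64 - 1*(-62)) = 85 + 52*(64 + 62) = 85 + 52*126 = 85 + 6552 = 6637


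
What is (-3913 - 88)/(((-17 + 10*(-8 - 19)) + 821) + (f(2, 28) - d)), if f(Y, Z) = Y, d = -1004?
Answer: -4001/1540 ≈ -2.5981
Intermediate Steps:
(-3913 - 88)/(((-17 + 10*(-8 - 19)) + 821) + (f(2, 28) - d)) = (-3913 - 88)/(((-17 + 10*(-8 - 19)) + 821) + (2 - 1*(-1004))) = -4001/(((-17 + 10*(-27)) + 821) + (2 + 1004)) = -4001/(((-17 - 270) + 821) + 1006) = -4001/((-287 + 821) + 1006) = -4001/(534 + 1006) = -4001/1540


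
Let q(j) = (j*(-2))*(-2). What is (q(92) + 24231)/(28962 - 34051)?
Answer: -24599/5089 ≈ -4.8338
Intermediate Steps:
q(j) = 4*j (q(j) = -2*j*(-2) = 4*j)
(q(92) + 24231)/(28962 - 34051) = (4*92 + 24231)/(28962 - 34051) = (368 + 24231)/(-5089) = 24599*(-1/5089) = -24599/5089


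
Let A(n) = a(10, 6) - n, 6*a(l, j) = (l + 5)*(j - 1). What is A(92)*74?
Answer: -5883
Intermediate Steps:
a(l, j) = (-1 + j)*(5 + l)/6 (a(l, j) = ((l + 5)*(j - 1))/6 = ((5 + l)*(-1 + j))/6 = ((-1 + j)*(5 + l))/6 = (-1 + j)*(5 + l)/6)
A(n) = 25/2 - n (A(n) = (-5/6 - 1/6*10 + (5/6)*6 + (1/6)*6*10) - n = (-5/6 - 5/3 + 5 + 10) - n = 25/2 - n)
A(92)*74 = (25/2 - 1*92)*74 = (25/2 - 92)*74 = -159/2*74 = -5883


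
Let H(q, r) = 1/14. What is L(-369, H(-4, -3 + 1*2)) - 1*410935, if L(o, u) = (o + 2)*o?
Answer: -275512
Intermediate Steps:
H(q, r) = 1/14
L(o, u) = o*(2 + o) (L(o, u) = (2 + o)*o = o*(2 + o))
L(-369, H(-4, -3 + 1*2)) - 1*410935 = -369*(2 - 369) - 1*410935 = -369*(-367) - 410935 = 135423 - 410935 = -275512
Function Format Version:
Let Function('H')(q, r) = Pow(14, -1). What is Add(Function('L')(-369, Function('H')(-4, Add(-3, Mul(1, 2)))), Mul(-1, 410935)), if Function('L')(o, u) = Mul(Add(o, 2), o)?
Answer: -275512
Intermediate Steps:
Function('H')(q, r) = Rational(1, 14)
Function('L')(o, u) = Mul(o, Add(2, o)) (Function('L')(o, u) = Mul(Add(2, o), o) = Mul(o, Add(2, o)))
Add(Function('L')(-369, Function('H')(-4, Add(-3, Mul(1, 2)))), Mul(-1, 410935)) = Add(Mul(-369, Add(2, -369)), Mul(-1, 410935)) = Add(Mul(-369, -367), -410935) = Add(135423, -410935) = -275512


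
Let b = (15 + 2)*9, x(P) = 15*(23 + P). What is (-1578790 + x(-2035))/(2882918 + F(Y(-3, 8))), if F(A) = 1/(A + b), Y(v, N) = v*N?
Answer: -207557130/371896423 ≈ -0.55810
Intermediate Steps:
Y(v, N) = N*v
x(P) = 345 + 15*P
b = 153 (b = 17*9 = 153)
F(A) = 1/(153 + A) (F(A) = 1/(A + 153) = 1/(153 + A))
(-1578790 + x(-2035))/(2882918 + F(Y(-3, 8))) = (-1578790 + (345 + 15*(-2035)))/(2882918 + 1/(153 + 8*(-3))) = (-1578790 + (345 - 30525))/(2882918 + 1/(153 - 24)) = (-1578790 - 30180)/(2882918 + 1/129) = -1608970/(2882918 + 1/129) = -1608970/371896423/129 = -1608970*129/371896423 = -207557130/371896423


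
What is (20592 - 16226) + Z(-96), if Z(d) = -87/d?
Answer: 139741/32 ≈ 4366.9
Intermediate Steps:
(20592 - 16226) + Z(-96) = (20592 - 16226) - 87/(-96) = 4366 - 87*(-1/96) = 4366 + 29/32 = 139741/32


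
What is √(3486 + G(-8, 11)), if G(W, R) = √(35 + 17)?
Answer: √(3486 + 2*√13) ≈ 59.103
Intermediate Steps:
G(W, R) = 2*√13 (G(W, R) = √52 = 2*√13)
√(3486 + G(-8, 11)) = √(3486 + 2*√13)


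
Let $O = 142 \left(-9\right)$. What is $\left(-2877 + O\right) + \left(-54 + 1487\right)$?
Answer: $-2722$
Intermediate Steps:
$O = -1278$
$\left(-2877 + O\right) + \left(-54 + 1487\right) = \left(-2877 - 1278\right) + \left(-54 + 1487\right) = -4155 + 1433 = -2722$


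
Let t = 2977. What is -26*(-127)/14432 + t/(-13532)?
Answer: 214825/24411728 ≈ 0.0088001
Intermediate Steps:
-26*(-127)/14432 + t/(-13532) = -26*(-127)/14432 + 2977/(-13532) = 3302*(1/14432) + 2977*(-1/13532) = 1651/7216 - 2977/13532 = 214825/24411728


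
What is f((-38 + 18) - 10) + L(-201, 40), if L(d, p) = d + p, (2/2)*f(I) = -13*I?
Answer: 229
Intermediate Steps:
f(I) = -13*I
f((-38 + 18) - 10) + L(-201, 40) = -13*((-38 + 18) - 10) + (-201 + 40) = -13*(-20 - 10) - 161 = -13*(-30) - 161 = 390 - 161 = 229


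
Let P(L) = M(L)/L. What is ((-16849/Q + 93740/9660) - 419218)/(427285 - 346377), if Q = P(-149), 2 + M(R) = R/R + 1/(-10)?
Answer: -14352973507/429864204 ≈ -33.390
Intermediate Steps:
M(R) = -11/10 (M(R) = -2 + (R/R + 1/(-10)) = -2 + (1 + 1*(-1/10)) = -2 + (1 - 1/10) = -2 + 9/10 = -11/10)
P(L) = -11/(10*L)
Q = 11/1490 (Q = -11/10/(-149) = -11/10*(-1/149) = 11/1490 ≈ 0.0073825)
((-16849/Q + 93740/9660) - 419218)/(427285 - 346377) = ((-16849/11/1490 + 93740/9660) - 419218)/(427285 - 346377) = ((-16849*1490/11 + 93740*(1/9660)) - 419218)/80908 = ((-25105010/11 + 4687/483) - 419218)*(1/80908) = (-12125668273/5313 - 419218)*(1/80908) = -14352973507/5313*1/80908 = -14352973507/429864204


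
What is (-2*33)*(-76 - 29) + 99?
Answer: 7029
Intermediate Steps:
(-2*33)*(-76 - 29) + 99 = -66*(-105) + 99 = 6930 + 99 = 7029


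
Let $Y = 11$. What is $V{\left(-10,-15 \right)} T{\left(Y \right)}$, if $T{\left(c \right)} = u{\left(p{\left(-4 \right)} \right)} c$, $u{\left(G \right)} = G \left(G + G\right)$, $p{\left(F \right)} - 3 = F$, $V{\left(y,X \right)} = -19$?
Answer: $-418$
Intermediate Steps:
$p{\left(F \right)} = 3 + F$
$u{\left(G \right)} = 2 G^{2}$ ($u{\left(G \right)} = G 2 G = 2 G^{2}$)
$T{\left(c \right)} = 2 c$ ($T{\left(c \right)} = 2 \left(3 - 4\right)^{2} c = 2 \left(-1\right)^{2} c = 2 \cdot 1 c = 2 c$)
$V{\left(-10,-15 \right)} T{\left(Y \right)} = - 19 \cdot 2 \cdot 11 = \left(-19\right) 22 = -418$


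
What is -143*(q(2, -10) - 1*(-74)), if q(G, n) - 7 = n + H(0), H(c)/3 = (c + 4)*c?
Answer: -10153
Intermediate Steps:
H(c) = 3*c*(4 + c) (H(c) = 3*((c + 4)*c) = 3*((4 + c)*c) = 3*(c*(4 + c)) = 3*c*(4 + c))
q(G, n) = 7 + n (q(G, n) = 7 + (n + 3*0*(4 + 0)) = 7 + (n + 3*0*4) = 7 + (n + 0) = 7 + n)
-143*(q(2, -10) - 1*(-74)) = -143*((7 - 10) - 1*(-74)) = -143*(-3 + 74) = -143*71 = -10153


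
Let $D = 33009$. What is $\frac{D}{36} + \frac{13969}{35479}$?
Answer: $\frac{390543065}{425748} \approx 917.31$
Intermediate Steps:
$\frac{D}{36} + \frac{13969}{35479} = \frac{33009}{36} + \frac{13969}{35479} = 33009 \cdot \frac{1}{36} + 13969 \cdot \frac{1}{35479} = \frac{11003}{12} + \frac{13969}{35479} = \frac{390543065}{425748}$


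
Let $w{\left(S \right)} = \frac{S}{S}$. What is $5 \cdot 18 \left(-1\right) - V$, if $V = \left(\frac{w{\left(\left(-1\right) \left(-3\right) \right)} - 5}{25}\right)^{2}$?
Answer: $- \frac{56266}{625} \approx -90.026$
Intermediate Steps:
$w{\left(S \right)} = 1$
$V = \frac{16}{625}$ ($V = \left(\frac{1 - 5}{25}\right)^{2} = \left(\left(1 - 5\right) \frac{1}{25}\right)^{2} = \left(\left(-4\right) \frac{1}{25}\right)^{2} = \left(- \frac{4}{25}\right)^{2} = \frac{16}{625} \approx 0.0256$)
$5 \cdot 18 \left(-1\right) - V = 5 \cdot 18 \left(-1\right) - \frac{16}{625} = 90 \left(-1\right) - \frac{16}{625} = -90 - \frac{16}{625} = - \frac{56266}{625}$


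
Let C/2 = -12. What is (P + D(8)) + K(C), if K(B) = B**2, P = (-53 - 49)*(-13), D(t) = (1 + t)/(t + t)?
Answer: 30441/16 ≈ 1902.6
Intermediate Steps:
D(t) = (1 + t)/(2*t) (D(t) = (1 + t)/((2*t)) = (1 + t)*(1/(2*t)) = (1 + t)/(2*t))
C = -24 (C = 2*(-12) = -24)
P = 1326 (P = -102*(-13) = 1326)
(P + D(8)) + K(C) = (1326 + (1/2)*(1 + 8)/8) + (-24)**2 = (1326 + (1/2)*(1/8)*9) + 576 = (1326 + 9/16) + 576 = 21225/16 + 576 = 30441/16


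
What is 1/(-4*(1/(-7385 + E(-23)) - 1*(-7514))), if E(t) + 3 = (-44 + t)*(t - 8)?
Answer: -5311/159627412 ≈ -3.3271e-5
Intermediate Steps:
E(t) = -3 + (-44 + t)*(-8 + t) (E(t) = -3 + (-44 + t)*(t - 8) = -3 + (-44 + t)*(-8 + t))
1/(-4*(1/(-7385 + E(-23)) - 1*(-7514))) = 1/(-4*(1/(-7385 + (349 + (-23)² - 52*(-23))) - 1*(-7514))) = 1/(-4*(1/(-7385 + (349 + 529 + 1196)) + 7514)) = 1/(-4*(1/(-7385 + 2074) + 7514)) = 1/(-4*(1/(-5311) + 7514)) = 1/(-4*(-1/5311 + 7514)) = 1/(-4*39906853/5311) = 1/(-159627412/5311) = -5311/159627412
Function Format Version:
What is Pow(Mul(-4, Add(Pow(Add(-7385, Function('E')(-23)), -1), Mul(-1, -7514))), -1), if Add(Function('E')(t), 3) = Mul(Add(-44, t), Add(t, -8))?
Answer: Rational(-5311, 159627412) ≈ -3.3271e-5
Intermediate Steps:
Function('E')(t) = Add(-3, Mul(Add(-44, t), Add(-8, t))) (Function('E')(t) = Add(-3, Mul(Add(-44, t), Add(t, -8))) = Add(-3, Mul(Add(-44, t), Add(-8, t))))
Pow(Mul(-4, Add(Pow(Add(-7385, Function('E')(-23)), -1), Mul(-1, -7514))), -1) = Pow(Mul(-4, Add(Pow(Add(-7385, Add(349, Pow(-23, 2), Mul(-52, -23))), -1), Mul(-1, -7514))), -1) = Pow(Mul(-4, Add(Pow(Add(-7385, Add(349, 529, 1196)), -1), 7514)), -1) = Pow(Mul(-4, Add(Pow(Add(-7385, 2074), -1), 7514)), -1) = Pow(Mul(-4, Add(Pow(-5311, -1), 7514)), -1) = Pow(Mul(-4, Add(Rational(-1, 5311), 7514)), -1) = Pow(Mul(-4, Rational(39906853, 5311)), -1) = Pow(Rational(-159627412, 5311), -1) = Rational(-5311, 159627412)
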